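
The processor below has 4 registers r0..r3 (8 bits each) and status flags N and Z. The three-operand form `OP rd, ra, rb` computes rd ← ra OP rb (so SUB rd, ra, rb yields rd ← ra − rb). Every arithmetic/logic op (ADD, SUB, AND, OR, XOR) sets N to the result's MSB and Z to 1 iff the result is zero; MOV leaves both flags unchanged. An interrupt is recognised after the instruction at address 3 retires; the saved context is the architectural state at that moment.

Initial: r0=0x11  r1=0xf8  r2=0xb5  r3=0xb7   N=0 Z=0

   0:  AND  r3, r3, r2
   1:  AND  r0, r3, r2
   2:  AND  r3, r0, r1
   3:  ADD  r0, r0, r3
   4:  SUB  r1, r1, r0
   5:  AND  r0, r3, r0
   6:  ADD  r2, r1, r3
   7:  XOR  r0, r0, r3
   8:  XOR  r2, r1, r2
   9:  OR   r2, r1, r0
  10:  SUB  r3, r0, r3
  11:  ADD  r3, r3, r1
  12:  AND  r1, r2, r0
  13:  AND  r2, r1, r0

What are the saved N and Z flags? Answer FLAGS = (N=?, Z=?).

after  0: r0=0x11 r1=0xf8 r2=0xb5 r3=0xb5  N=1 Z=0
after  1: r0=0xb5 r1=0xf8 r2=0xb5 r3=0xb5  N=1 Z=0
after  2: r0=0xb5 r1=0xf8 r2=0xb5 r3=0xb0  N=1 Z=0
after  3: r0=0x65 r1=0xf8 r2=0xb5 r3=0xb0  N=0 Z=0
-- IRQ taken; context saved, return-PC = 4 --

FLAGS = (N=0, Z=0)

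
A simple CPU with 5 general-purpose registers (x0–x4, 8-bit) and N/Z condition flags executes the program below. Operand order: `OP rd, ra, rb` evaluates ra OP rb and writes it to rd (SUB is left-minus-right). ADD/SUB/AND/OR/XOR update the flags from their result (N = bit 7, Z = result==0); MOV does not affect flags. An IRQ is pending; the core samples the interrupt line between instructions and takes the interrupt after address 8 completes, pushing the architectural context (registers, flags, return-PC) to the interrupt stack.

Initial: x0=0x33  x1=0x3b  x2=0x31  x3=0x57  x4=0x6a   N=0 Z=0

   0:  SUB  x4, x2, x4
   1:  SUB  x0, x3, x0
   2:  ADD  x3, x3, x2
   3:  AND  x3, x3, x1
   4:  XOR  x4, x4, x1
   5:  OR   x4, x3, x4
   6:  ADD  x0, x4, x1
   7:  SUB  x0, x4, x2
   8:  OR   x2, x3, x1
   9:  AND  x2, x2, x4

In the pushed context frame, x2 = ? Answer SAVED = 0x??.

SAVED = 0x3b

after  0: x0=0x33 x1=0x3b x2=0x31 x3=0x57 x4=0xc7  N=1 Z=0
after  1: x0=0x24 x1=0x3b x2=0x31 x3=0x57 x4=0xc7  N=0 Z=0
after  2: x0=0x24 x1=0x3b x2=0x31 x3=0x88 x4=0xc7  N=1 Z=0
after  3: x0=0x24 x1=0x3b x2=0x31 x3=0x08 x4=0xc7  N=0 Z=0
after  4: x0=0x24 x1=0x3b x2=0x31 x3=0x08 x4=0xfc  N=1 Z=0
after  5: x0=0x24 x1=0x3b x2=0x31 x3=0x08 x4=0xfc  N=1 Z=0
after  6: x0=0x37 x1=0x3b x2=0x31 x3=0x08 x4=0xfc  N=0 Z=0
after  7: x0=0xcb x1=0x3b x2=0x31 x3=0x08 x4=0xfc  N=1 Z=0
after  8: x0=0xcb x1=0x3b x2=0x3b x3=0x08 x4=0xfc  N=0 Z=0
-- IRQ taken; context saved, return-PC = 9 --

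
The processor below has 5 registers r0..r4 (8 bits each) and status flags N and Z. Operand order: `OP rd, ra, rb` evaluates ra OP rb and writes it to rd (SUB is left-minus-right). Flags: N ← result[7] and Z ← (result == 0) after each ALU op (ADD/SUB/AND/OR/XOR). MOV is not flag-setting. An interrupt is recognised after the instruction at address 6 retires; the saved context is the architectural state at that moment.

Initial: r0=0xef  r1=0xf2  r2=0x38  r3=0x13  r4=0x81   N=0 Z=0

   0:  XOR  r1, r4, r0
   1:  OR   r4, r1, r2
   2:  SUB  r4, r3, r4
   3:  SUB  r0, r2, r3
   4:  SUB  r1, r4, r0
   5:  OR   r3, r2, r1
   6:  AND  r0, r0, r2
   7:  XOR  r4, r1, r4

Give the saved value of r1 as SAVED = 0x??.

SAVED = 0x70

after  0: r0=0xef r1=0x6e r2=0x38 r3=0x13 r4=0x81  N=0 Z=0
after  1: r0=0xef r1=0x6e r2=0x38 r3=0x13 r4=0x7e  N=0 Z=0
after  2: r0=0xef r1=0x6e r2=0x38 r3=0x13 r4=0x95  N=1 Z=0
after  3: r0=0x25 r1=0x6e r2=0x38 r3=0x13 r4=0x95  N=0 Z=0
after  4: r0=0x25 r1=0x70 r2=0x38 r3=0x13 r4=0x95  N=0 Z=0
after  5: r0=0x25 r1=0x70 r2=0x38 r3=0x78 r4=0x95  N=0 Z=0
after  6: r0=0x20 r1=0x70 r2=0x38 r3=0x78 r4=0x95  N=0 Z=0
-- IRQ taken; context saved, return-PC = 7 --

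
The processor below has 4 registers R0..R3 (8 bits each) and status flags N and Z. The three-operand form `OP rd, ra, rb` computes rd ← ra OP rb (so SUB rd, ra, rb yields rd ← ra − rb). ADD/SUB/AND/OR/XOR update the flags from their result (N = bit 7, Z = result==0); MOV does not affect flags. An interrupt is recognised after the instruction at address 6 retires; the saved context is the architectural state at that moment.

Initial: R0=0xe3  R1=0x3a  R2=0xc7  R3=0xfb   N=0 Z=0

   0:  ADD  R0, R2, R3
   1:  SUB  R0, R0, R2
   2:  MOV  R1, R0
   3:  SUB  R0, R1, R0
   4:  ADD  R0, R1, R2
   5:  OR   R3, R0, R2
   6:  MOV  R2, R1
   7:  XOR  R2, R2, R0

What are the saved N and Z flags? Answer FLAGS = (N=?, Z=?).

FLAGS = (N=1, Z=0)

after  0: R0=0xc2 R1=0x3a R2=0xc7 R3=0xfb  N=1 Z=0
after  1: R0=0xfb R1=0x3a R2=0xc7 R3=0xfb  N=1 Z=0
after  2: R0=0xfb R1=0xfb R2=0xc7 R3=0xfb  N=1 Z=0
after  3: R0=0x00 R1=0xfb R2=0xc7 R3=0xfb  N=0 Z=1
after  4: R0=0xc2 R1=0xfb R2=0xc7 R3=0xfb  N=1 Z=0
after  5: R0=0xc2 R1=0xfb R2=0xc7 R3=0xc7  N=1 Z=0
after  6: R0=0xc2 R1=0xfb R2=0xfb R3=0xc7  N=1 Z=0
-- IRQ taken; context saved, return-PC = 7 --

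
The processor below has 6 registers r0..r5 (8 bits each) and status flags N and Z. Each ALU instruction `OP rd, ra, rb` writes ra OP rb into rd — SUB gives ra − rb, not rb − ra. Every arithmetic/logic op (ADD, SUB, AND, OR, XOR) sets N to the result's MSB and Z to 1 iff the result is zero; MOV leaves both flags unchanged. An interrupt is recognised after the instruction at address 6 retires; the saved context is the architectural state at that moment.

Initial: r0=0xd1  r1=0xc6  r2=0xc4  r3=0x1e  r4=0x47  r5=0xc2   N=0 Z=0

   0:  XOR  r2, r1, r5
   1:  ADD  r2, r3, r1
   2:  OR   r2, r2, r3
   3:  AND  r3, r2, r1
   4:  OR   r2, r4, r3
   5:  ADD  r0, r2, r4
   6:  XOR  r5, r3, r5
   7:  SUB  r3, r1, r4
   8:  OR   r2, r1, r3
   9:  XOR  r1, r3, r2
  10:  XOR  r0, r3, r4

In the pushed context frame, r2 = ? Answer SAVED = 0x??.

SAVED = 0xc7

after  0: r0=0xd1 r1=0xc6 r2=0x04 r3=0x1e r4=0x47 r5=0xc2  N=0 Z=0
after  1: r0=0xd1 r1=0xc6 r2=0xe4 r3=0x1e r4=0x47 r5=0xc2  N=1 Z=0
after  2: r0=0xd1 r1=0xc6 r2=0xfe r3=0x1e r4=0x47 r5=0xc2  N=1 Z=0
after  3: r0=0xd1 r1=0xc6 r2=0xfe r3=0xc6 r4=0x47 r5=0xc2  N=1 Z=0
after  4: r0=0xd1 r1=0xc6 r2=0xc7 r3=0xc6 r4=0x47 r5=0xc2  N=1 Z=0
after  5: r0=0x0e r1=0xc6 r2=0xc7 r3=0xc6 r4=0x47 r5=0xc2  N=0 Z=0
after  6: r0=0x0e r1=0xc6 r2=0xc7 r3=0xc6 r4=0x47 r5=0x04  N=0 Z=0
-- IRQ taken; context saved, return-PC = 7 --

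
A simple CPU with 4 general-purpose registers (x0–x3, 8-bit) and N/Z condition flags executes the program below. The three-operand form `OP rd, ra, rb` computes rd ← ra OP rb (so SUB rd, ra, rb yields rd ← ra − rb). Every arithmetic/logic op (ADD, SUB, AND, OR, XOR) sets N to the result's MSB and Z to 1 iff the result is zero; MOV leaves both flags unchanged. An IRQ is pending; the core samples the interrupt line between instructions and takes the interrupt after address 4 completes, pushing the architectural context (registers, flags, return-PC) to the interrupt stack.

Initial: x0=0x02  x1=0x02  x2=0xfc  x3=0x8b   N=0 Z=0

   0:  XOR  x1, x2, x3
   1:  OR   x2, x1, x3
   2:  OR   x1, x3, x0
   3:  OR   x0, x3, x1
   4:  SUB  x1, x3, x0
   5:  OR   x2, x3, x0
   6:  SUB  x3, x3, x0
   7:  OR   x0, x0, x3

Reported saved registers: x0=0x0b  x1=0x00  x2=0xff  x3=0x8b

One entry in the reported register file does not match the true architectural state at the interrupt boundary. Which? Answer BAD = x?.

after  0: x0=0x02 x1=0x77 x2=0xfc x3=0x8b  N=0 Z=0
after  1: x0=0x02 x1=0x77 x2=0xff x3=0x8b  N=1 Z=0
after  2: x0=0x02 x1=0x8b x2=0xff x3=0x8b  N=1 Z=0
after  3: x0=0x8b x1=0x8b x2=0xff x3=0x8b  N=1 Z=0
after  4: x0=0x8b x1=0x00 x2=0xff x3=0x8b  N=0 Z=1
-- IRQ taken; context saved, return-PC = 5 --
mismatch: x0: reported 0x0b vs actual 0x8b

BAD = x0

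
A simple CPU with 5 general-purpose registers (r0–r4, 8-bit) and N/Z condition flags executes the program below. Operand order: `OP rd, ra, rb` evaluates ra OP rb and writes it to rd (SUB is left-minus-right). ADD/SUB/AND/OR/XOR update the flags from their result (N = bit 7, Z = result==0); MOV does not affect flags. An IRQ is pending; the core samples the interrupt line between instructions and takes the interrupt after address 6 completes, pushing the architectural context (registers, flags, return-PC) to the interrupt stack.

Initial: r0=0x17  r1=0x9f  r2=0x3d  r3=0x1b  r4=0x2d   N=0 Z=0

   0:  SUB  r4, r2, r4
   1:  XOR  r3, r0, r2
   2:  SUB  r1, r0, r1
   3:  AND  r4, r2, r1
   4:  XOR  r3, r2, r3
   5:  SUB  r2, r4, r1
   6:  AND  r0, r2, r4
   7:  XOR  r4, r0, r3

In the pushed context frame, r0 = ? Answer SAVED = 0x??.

after  0: r0=0x17 r1=0x9f r2=0x3d r3=0x1b r4=0x10  N=0 Z=0
after  1: r0=0x17 r1=0x9f r2=0x3d r3=0x2a r4=0x10  N=0 Z=0
after  2: r0=0x17 r1=0x78 r2=0x3d r3=0x2a r4=0x10  N=0 Z=0
after  3: r0=0x17 r1=0x78 r2=0x3d r3=0x2a r4=0x38  N=0 Z=0
after  4: r0=0x17 r1=0x78 r2=0x3d r3=0x17 r4=0x38  N=0 Z=0
after  5: r0=0x17 r1=0x78 r2=0xc0 r3=0x17 r4=0x38  N=1 Z=0
after  6: r0=0x00 r1=0x78 r2=0xc0 r3=0x17 r4=0x38  N=0 Z=1
-- IRQ taken; context saved, return-PC = 7 --

SAVED = 0x00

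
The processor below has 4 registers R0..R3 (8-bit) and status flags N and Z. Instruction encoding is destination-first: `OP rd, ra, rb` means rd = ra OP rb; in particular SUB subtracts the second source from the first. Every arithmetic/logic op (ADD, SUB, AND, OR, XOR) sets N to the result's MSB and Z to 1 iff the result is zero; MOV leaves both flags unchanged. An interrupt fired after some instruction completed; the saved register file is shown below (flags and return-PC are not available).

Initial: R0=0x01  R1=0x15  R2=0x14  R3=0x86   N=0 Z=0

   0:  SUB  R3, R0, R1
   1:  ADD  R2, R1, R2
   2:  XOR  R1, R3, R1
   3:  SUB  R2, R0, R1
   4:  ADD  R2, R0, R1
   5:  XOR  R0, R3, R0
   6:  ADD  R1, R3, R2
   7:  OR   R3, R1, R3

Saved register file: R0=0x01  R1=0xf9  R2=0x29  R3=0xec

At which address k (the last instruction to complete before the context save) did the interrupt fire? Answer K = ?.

after  0: R0=0x01 R1=0x15 R2=0x14 R3=0xec  N=1 Z=0
after  1: R0=0x01 R1=0x15 R2=0x29 R3=0xec  N=0 Z=0
after  2: R0=0x01 R1=0xf9 R2=0x29 R3=0xec  N=1 Z=0
-- IRQ taken; context saved, return-PC = 3 --

K = 2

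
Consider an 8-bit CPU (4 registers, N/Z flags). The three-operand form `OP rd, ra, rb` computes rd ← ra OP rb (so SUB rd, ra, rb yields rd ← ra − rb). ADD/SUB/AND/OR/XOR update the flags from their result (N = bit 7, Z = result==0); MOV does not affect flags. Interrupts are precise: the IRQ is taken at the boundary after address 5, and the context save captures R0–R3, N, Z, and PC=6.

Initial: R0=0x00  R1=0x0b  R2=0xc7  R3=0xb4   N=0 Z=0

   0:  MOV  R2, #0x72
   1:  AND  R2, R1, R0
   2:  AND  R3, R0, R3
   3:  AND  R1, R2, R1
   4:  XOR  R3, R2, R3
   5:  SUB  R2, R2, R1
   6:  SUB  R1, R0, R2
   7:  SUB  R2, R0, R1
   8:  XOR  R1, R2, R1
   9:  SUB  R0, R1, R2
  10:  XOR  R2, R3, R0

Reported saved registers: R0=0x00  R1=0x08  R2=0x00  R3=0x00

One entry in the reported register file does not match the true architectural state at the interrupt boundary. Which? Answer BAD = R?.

BAD = R1

after  0: R0=0x00 R1=0x0b R2=0x72 R3=0xb4  N=0 Z=0
after  1: R0=0x00 R1=0x0b R2=0x00 R3=0xb4  N=0 Z=1
after  2: R0=0x00 R1=0x0b R2=0x00 R3=0x00  N=0 Z=1
after  3: R0=0x00 R1=0x00 R2=0x00 R3=0x00  N=0 Z=1
after  4: R0=0x00 R1=0x00 R2=0x00 R3=0x00  N=0 Z=1
after  5: R0=0x00 R1=0x00 R2=0x00 R3=0x00  N=0 Z=1
-- IRQ taken; context saved, return-PC = 6 --
mismatch: R1: reported 0x08 vs actual 0x00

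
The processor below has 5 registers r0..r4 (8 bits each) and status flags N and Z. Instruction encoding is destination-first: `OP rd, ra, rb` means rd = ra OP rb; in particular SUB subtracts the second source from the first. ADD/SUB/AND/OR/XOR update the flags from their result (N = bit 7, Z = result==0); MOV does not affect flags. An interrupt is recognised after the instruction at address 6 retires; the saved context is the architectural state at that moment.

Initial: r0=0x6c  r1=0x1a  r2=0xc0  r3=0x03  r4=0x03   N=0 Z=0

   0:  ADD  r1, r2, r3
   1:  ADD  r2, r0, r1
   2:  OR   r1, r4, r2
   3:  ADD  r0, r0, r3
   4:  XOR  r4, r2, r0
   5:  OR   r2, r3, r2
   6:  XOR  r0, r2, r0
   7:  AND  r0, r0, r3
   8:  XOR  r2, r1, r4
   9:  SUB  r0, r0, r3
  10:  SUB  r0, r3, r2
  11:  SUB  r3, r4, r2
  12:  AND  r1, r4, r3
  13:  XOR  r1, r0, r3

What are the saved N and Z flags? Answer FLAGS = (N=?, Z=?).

after  0: r0=0x6c r1=0xc3 r2=0xc0 r3=0x03 r4=0x03  N=1 Z=0
after  1: r0=0x6c r1=0xc3 r2=0x2f r3=0x03 r4=0x03  N=0 Z=0
after  2: r0=0x6c r1=0x2f r2=0x2f r3=0x03 r4=0x03  N=0 Z=0
after  3: r0=0x6f r1=0x2f r2=0x2f r3=0x03 r4=0x03  N=0 Z=0
after  4: r0=0x6f r1=0x2f r2=0x2f r3=0x03 r4=0x40  N=0 Z=0
after  5: r0=0x6f r1=0x2f r2=0x2f r3=0x03 r4=0x40  N=0 Z=0
after  6: r0=0x40 r1=0x2f r2=0x2f r3=0x03 r4=0x40  N=0 Z=0
-- IRQ taken; context saved, return-PC = 7 --

FLAGS = (N=0, Z=0)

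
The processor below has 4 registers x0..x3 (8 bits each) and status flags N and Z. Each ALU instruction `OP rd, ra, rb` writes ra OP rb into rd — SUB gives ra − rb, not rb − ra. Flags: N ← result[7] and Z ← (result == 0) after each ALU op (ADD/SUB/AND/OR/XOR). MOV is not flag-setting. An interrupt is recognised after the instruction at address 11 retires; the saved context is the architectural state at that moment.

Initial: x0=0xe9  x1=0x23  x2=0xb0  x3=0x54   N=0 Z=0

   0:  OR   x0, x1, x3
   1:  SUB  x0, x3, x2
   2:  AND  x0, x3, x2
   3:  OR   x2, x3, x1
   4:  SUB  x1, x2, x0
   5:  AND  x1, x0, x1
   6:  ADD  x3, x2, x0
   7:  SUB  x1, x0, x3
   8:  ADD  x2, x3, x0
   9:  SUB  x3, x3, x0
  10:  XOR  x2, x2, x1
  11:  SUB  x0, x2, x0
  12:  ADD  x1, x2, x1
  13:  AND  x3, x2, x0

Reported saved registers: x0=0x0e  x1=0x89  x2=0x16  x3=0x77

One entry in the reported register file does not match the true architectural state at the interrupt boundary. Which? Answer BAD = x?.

BAD = x2

after  0: x0=0x77 x1=0x23 x2=0xb0 x3=0x54  N=0 Z=0
after  1: x0=0xa4 x1=0x23 x2=0xb0 x3=0x54  N=1 Z=0
after  2: x0=0x10 x1=0x23 x2=0xb0 x3=0x54  N=0 Z=0
after  3: x0=0x10 x1=0x23 x2=0x77 x3=0x54  N=0 Z=0
after  4: x0=0x10 x1=0x67 x2=0x77 x3=0x54  N=0 Z=0
after  5: x0=0x10 x1=0x00 x2=0x77 x3=0x54  N=0 Z=1
after  6: x0=0x10 x1=0x00 x2=0x77 x3=0x87  N=1 Z=0
after  7: x0=0x10 x1=0x89 x2=0x77 x3=0x87  N=1 Z=0
after  8: x0=0x10 x1=0x89 x2=0x97 x3=0x87  N=1 Z=0
after  9: x0=0x10 x1=0x89 x2=0x97 x3=0x77  N=0 Z=0
after 10: x0=0x10 x1=0x89 x2=0x1e x3=0x77  N=0 Z=0
after 11: x0=0x0e x1=0x89 x2=0x1e x3=0x77  N=0 Z=0
-- IRQ taken; context saved, return-PC = 12 --
mismatch: x2: reported 0x16 vs actual 0x1e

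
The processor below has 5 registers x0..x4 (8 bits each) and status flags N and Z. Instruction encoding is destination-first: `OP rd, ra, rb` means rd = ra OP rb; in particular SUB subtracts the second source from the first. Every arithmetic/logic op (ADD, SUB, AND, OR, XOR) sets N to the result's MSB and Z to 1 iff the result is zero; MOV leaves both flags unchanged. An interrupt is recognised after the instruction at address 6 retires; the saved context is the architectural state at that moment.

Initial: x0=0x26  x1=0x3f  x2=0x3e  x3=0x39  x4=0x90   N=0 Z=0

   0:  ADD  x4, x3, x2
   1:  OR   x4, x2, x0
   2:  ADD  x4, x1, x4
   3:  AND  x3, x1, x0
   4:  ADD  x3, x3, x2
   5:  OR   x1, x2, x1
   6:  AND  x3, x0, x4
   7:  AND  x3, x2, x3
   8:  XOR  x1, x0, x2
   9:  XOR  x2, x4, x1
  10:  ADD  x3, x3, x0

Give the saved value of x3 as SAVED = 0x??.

after  0: x0=0x26 x1=0x3f x2=0x3e x3=0x39 x4=0x77  N=0 Z=0
after  1: x0=0x26 x1=0x3f x2=0x3e x3=0x39 x4=0x3e  N=0 Z=0
after  2: x0=0x26 x1=0x3f x2=0x3e x3=0x39 x4=0x7d  N=0 Z=0
after  3: x0=0x26 x1=0x3f x2=0x3e x3=0x26 x4=0x7d  N=0 Z=0
after  4: x0=0x26 x1=0x3f x2=0x3e x3=0x64 x4=0x7d  N=0 Z=0
after  5: x0=0x26 x1=0x3f x2=0x3e x3=0x64 x4=0x7d  N=0 Z=0
after  6: x0=0x26 x1=0x3f x2=0x3e x3=0x24 x4=0x7d  N=0 Z=0
-- IRQ taken; context saved, return-PC = 7 --

SAVED = 0x24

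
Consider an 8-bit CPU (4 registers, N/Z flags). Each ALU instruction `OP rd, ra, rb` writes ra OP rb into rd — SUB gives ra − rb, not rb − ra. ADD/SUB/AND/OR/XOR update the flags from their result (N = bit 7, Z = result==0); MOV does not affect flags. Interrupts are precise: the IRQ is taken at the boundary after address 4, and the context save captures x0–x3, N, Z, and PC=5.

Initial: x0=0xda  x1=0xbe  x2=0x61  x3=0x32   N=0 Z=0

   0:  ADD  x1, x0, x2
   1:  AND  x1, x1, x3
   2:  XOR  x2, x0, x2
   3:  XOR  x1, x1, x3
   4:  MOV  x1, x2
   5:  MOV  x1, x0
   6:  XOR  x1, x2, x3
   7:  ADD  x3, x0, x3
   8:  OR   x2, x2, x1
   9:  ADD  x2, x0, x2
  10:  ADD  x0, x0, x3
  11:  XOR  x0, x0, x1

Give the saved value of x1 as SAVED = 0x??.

after  0: x0=0xda x1=0x3b x2=0x61 x3=0x32  N=0 Z=0
after  1: x0=0xda x1=0x32 x2=0x61 x3=0x32  N=0 Z=0
after  2: x0=0xda x1=0x32 x2=0xbb x3=0x32  N=1 Z=0
after  3: x0=0xda x1=0x00 x2=0xbb x3=0x32  N=0 Z=1
after  4: x0=0xda x1=0xbb x2=0xbb x3=0x32  N=0 Z=1
-- IRQ taken; context saved, return-PC = 5 --

SAVED = 0xbb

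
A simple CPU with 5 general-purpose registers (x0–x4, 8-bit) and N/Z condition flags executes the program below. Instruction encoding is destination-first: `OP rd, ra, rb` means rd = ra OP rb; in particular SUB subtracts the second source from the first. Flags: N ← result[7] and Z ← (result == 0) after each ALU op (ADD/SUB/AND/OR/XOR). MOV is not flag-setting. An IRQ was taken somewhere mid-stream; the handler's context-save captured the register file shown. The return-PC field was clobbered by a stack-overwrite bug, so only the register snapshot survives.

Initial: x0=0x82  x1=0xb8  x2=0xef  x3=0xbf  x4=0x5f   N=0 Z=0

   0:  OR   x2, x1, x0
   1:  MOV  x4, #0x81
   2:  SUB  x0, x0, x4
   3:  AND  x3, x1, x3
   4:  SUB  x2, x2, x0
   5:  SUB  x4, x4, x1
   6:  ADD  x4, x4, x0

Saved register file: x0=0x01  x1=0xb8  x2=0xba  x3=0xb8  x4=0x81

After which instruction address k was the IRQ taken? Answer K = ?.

after  0: x0=0x82 x1=0xb8 x2=0xba x3=0xbf x4=0x5f  N=1 Z=0
after  1: x0=0x82 x1=0xb8 x2=0xba x3=0xbf x4=0x81  N=1 Z=0
after  2: x0=0x01 x1=0xb8 x2=0xba x3=0xbf x4=0x81  N=0 Z=0
after  3: x0=0x01 x1=0xb8 x2=0xba x3=0xb8 x4=0x81  N=1 Z=0
-- IRQ taken; context saved, return-PC = 4 --

K = 3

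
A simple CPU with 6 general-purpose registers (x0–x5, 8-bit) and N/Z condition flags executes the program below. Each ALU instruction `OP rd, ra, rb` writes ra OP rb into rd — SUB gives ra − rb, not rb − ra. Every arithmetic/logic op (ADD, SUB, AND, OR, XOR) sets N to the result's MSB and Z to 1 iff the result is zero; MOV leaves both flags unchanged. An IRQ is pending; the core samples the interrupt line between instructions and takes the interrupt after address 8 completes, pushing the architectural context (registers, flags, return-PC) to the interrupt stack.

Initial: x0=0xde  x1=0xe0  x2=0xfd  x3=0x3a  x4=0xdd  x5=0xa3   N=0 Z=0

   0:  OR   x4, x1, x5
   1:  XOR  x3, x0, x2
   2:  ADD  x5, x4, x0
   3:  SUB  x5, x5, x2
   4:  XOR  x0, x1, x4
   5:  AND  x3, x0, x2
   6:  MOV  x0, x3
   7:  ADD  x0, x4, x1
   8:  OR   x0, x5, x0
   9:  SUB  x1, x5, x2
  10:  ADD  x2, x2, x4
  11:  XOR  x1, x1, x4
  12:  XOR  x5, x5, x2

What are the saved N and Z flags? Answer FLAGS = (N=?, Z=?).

FLAGS = (N=1, Z=0)

after  0: x0=0xde x1=0xe0 x2=0xfd x3=0x3a x4=0xe3 x5=0xa3  N=1 Z=0
after  1: x0=0xde x1=0xe0 x2=0xfd x3=0x23 x4=0xe3 x5=0xa3  N=0 Z=0
after  2: x0=0xde x1=0xe0 x2=0xfd x3=0x23 x4=0xe3 x5=0xc1  N=1 Z=0
after  3: x0=0xde x1=0xe0 x2=0xfd x3=0x23 x4=0xe3 x5=0xc4  N=1 Z=0
after  4: x0=0x03 x1=0xe0 x2=0xfd x3=0x23 x4=0xe3 x5=0xc4  N=0 Z=0
after  5: x0=0x03 x1=0xe0 x2=0xfd x3=0x01 x4=0xe3 x5=0xc4  N=0 Z=0
after  6: x0=0x01 x1=0xe0 x2=0xfd x3=0x01 x4=0xe3 x5=0xc4  N=0 Z=0
after  7: x0=0xc3 x1=0xe0 x2=0xfd x3=0x01 x4=0xe3 x5=0xc4  N=1 Z=0
after  8: x0=0xc7 x1=0xe0 x2=0xfd x3=0x01 x4=0xe3 x5=0xc4  N=1 Z=0
-- IRQ taken; context saved, return-PC = 9 --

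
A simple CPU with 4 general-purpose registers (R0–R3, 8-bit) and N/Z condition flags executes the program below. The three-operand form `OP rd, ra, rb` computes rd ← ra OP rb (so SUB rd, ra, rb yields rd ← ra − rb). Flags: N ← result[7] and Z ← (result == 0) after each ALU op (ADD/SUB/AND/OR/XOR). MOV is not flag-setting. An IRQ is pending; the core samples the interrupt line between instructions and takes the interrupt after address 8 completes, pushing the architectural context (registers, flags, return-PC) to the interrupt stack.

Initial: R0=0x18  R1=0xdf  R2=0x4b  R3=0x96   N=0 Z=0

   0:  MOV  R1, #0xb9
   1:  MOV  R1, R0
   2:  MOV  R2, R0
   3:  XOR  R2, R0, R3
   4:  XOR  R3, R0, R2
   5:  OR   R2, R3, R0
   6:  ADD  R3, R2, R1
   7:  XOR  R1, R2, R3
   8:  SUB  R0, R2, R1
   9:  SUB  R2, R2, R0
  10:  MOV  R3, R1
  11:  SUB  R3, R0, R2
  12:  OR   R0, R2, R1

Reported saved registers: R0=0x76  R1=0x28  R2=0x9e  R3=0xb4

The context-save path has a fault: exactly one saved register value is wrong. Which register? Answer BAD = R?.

after  0: R0=0x18 R1=0xb9 R2=0x4b R3=0x96  N=0 Z=0
after  1: R0=0x18 R1=0x18 R2=0x4b R3=0x96  N=0 Z=0
after  2: R0=0x18 R1=0x18 R2=0x18 R3=0x96  N=0 Z=0
after  3: R0=0x18 R1=0x18 R2=0x8e R3=0x96  N=1 Z=0
after  4: R0=0x18 R1=0x18 R2=0x8e R3=0x96  N=1 Z=0
after  5: R0=0x18 R1=0x18 R2=0x9e R3=0x96  N=1 Z=0
after  6: R0=0x18 R1=0x18 R2=0x9e R3=0xb6  N=1 Z=0
after  7: R0=0x18 R1=0x28 R2=0x9e R3=0xb6  N=0 Z=0
after  8: R0=0x76 R1=0x28 R2=0x9e R3=0xb6  N=0 Z=0
-- IRQ taken; context saved, return-PC = 9 --
mismatch: R3: reported 0xb4 vs actual 0xb6

BAD = R3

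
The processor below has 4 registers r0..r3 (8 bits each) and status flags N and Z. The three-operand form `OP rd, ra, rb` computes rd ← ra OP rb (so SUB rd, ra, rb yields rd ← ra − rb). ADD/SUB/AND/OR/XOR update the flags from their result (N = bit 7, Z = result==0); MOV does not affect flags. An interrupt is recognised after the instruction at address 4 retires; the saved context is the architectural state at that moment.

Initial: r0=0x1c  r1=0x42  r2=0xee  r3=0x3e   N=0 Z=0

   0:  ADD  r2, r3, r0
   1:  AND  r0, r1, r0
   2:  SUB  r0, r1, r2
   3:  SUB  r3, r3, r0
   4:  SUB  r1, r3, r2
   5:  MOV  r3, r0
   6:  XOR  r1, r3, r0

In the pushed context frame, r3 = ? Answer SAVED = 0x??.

SAVED = 0x56

after  0: r0=0x1c r1=0x42 r2=0x5a r3=0x3e  N=0 Z=0
after  1: r0=0x00 r1=0x42 r2=0x5a r3=0x3e  N=0 Z=1
after  2: r0=0xe8 r1=0x42 r2=0x5a r3=0x3e  N=1 Z=0
after  3: r0=0xe8 r1=0x42 r2=0x5a r3=0x56  N=0 Z=0
after  4: r0=0xe8 r1=0xfc r2=0x5a r3=0x56  N=1 Z=0
-- IRQ taken; context saved, return-PC = 5 --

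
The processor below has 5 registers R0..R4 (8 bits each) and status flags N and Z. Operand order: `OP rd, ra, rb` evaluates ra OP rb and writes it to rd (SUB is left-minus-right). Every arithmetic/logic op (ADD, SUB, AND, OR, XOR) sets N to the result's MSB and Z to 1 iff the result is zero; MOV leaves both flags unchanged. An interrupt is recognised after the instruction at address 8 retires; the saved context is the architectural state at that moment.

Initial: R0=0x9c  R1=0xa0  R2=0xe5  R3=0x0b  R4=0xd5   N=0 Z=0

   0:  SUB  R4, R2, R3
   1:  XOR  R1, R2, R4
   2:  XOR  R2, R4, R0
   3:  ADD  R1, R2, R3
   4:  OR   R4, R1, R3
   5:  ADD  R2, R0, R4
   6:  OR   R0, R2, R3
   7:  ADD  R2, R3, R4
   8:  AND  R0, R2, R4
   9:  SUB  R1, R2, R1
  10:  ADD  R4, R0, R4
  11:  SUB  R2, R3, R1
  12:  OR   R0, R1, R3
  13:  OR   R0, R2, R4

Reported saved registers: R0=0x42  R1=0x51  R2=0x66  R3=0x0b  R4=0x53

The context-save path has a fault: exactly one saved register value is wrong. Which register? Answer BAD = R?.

after  0: R0=0x9c R1=0xa0 R2=0xe5 R3=0x0b R4=0xda  N=1 Z=0
after  1: R0=0x9c R1=0x3f R2=0xe5 R3=0x0b R4=0xda  N=0 Z=0
after  2: R0=0x9c R1=0x3f R2=0x46 R3=0x0b R4=0xda  N=0 Z=0
after  3: R0=0x9c R1=0x51 R2=0x46 R3=0x0b R4=0xda  N=0 Z=0
after  4: R0=0x9c R1=0x51 R2=0x46 R3=0x0b R4=0x5b  N=0 Z=0
after  5: R0=0x9c R1=0x51 R2=0xf7 R3=0x0b R4=0x5b  N=1 Z=0
after  6: R0=0xff R1=0x51 R2=0xf7 R3=0x0b R4=0x5b  N=1 Z=0
after  7: R0=0xff R1=0x51 R2=0x66 R3=0x0b R4=0x5b  N=0 Z=0
after  8: R0=0x42 R1=0x51 R2=0x66 R3=0x0b R4=0x5b  N=0 Z=0
-- IRQ taken; context saved, return-PC = 9 --
mismatch: R4: reported 0x53 vs actual 0x5b

BAD = R4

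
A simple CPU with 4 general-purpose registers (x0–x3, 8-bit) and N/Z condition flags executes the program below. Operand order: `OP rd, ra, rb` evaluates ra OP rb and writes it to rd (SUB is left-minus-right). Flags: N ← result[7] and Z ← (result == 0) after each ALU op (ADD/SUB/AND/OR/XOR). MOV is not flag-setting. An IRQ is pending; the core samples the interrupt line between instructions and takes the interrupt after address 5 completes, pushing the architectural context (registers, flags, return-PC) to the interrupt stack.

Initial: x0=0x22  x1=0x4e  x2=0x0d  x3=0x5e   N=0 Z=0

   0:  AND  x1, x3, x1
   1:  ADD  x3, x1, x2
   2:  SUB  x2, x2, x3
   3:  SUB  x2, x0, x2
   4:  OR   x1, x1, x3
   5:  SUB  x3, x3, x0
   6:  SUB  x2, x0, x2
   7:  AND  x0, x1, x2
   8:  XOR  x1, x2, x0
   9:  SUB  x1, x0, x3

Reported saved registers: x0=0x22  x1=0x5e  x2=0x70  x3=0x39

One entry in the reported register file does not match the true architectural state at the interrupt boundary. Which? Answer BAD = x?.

BAD = x1

after  0: x0=0x22 x1=0x4e x2=0x0d x3=0x5e  N=0 Z=0
after  1: x0=0x22 x1=0x4e x2=0x0d x3=0x5b  N=0 Z=0
after  2: x0=0x22 x1=0x4e x2=0xb2 x3=0x5b  N=1 Z=0
after  3: x0=0x22 x1=0x4e x2=0x70 x3=0x5b  N=0 Z=0
after  4: x0=0x22 x1=0x5f x2=0x70 x3=0x5b  N=0 Z=0
after  5: x0=0x22 x1=0x5f x2=0x70 x3=0x39  N=0 Z=0
-- IRQ taken; context saved, return-PC = 6 --
mismatch: x1: reported 0x5e vs actual 0x5f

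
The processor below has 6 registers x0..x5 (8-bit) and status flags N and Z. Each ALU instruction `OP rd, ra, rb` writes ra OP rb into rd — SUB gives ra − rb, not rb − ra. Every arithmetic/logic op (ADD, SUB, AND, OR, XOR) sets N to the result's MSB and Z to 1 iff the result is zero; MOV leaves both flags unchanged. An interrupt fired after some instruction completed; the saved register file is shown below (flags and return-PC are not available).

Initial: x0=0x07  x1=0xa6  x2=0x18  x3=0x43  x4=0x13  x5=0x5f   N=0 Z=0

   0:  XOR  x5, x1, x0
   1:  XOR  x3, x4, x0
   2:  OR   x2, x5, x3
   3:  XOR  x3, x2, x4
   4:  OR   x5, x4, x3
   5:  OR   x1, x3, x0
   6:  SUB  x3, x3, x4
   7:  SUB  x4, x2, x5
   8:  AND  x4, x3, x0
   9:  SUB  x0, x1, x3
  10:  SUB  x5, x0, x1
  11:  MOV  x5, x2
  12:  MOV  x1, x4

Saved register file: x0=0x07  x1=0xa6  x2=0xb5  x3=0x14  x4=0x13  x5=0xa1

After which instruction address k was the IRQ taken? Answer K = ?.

after  0: x0=0x07 x1=0xa6 x2=0x18 x3=0x43 x4=0x13 x5=0xa1  N=1 Z=0
after  1: x0=0x07 x1=0xa6 x2=0x18 x3=0x14 x4=0x13 x5=0xa1  N=0 Z=0
after  2: x0=0x07 x1=0xa6 x2=0xb5 x3=0x14 x4=0x13 x5=0xa1  N=1 Z=0
-- IRQ taken; context saved, return-PC = 3 --

K = 2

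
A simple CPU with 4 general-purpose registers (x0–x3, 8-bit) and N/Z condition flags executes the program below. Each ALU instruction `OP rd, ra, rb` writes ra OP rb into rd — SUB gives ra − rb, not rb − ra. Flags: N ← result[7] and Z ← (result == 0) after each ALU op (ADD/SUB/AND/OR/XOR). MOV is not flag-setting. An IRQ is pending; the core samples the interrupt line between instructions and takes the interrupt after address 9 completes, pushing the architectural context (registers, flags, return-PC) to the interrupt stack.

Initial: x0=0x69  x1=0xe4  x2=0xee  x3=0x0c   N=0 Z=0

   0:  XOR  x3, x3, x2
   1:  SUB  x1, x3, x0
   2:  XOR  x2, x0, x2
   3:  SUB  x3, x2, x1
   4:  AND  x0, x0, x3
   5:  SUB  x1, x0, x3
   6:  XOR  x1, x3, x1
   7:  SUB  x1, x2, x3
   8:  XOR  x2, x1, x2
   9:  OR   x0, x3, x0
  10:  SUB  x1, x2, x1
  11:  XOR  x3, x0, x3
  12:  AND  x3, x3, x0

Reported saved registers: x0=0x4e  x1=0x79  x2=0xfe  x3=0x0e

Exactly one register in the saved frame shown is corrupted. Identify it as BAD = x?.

after  0: x0=0x69 x1=0xe4 x2=0xee x3=0xe2  N=1 Z=0
after  1: x0=0x69 x1=0x79 x2=0xee x3=0xe2  N=0 Z=0
after  2: x0=0x69 x1=0x79 x2=0x87 x3=0xe2  N=1 Z=0
after  3: x0=0x69 x1=0x79 x2=0x87 x3=0x0e  N=0 Z=0
after  4: x0=0x08 x1=0x79 x2=0x87 x3=0x0e  N=0 Z=0
after  5: x0=0x08 x1=0xfa x2=0x87 x3=0x0e  N=1 Z=0
after  6: x0=0x08 x1=0xf4 x2=0x87 x3=0x0e  N=1 Z=0
after  7: x0=0x08 x1=0x79 x2=0x87 x3=0x0e  N=0 Z=0
after  8: x0=0x08 x1=0x79 x2=0xfe x3=0x0e  N=1 Z=0
after  9: x0=0x0e x1=0x79 x2=0xfe x3=0x0e  N=0 Z=0
-- IRQ taken; context saved, return-PC = 10 --
mismatch: x0: reported 0x4e vs actual 0x0e

BAD = x0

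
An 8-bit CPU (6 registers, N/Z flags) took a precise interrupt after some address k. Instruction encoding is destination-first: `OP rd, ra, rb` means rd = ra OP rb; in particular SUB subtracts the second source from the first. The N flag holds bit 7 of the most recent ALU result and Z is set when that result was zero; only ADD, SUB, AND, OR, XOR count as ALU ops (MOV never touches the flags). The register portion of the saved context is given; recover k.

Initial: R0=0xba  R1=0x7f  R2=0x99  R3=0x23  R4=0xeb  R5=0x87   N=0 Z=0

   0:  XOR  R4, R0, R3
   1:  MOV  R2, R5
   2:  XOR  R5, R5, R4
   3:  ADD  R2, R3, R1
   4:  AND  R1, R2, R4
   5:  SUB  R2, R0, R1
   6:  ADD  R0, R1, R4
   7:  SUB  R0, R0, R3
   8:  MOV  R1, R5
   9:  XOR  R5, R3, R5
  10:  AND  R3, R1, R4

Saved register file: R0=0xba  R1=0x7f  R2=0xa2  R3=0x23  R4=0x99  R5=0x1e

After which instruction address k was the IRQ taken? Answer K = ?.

after  0: R0=0xba R1=0x7f R2=0x99 R3=0x23 R4=0x99 R5=0x87  N=1 Z=0
after  1: R0=0xba R1=0x7f R2=0x87 R3=0x23 R4=0x99 R5=0x87  N=1 Z=0
after  2: R0=0xba R1=0x7f R2=0x87 R3=0x23 R4=0x99 R5=0x1e  N=0 Z=0
after  3: R0=0xba R1=0x7f R2=0xa2 R3=0x23 R4=0x99 R5=0x1e  N=1 Z=0
-- IRQ taken; context saved, return-PC = 4 --

K = 3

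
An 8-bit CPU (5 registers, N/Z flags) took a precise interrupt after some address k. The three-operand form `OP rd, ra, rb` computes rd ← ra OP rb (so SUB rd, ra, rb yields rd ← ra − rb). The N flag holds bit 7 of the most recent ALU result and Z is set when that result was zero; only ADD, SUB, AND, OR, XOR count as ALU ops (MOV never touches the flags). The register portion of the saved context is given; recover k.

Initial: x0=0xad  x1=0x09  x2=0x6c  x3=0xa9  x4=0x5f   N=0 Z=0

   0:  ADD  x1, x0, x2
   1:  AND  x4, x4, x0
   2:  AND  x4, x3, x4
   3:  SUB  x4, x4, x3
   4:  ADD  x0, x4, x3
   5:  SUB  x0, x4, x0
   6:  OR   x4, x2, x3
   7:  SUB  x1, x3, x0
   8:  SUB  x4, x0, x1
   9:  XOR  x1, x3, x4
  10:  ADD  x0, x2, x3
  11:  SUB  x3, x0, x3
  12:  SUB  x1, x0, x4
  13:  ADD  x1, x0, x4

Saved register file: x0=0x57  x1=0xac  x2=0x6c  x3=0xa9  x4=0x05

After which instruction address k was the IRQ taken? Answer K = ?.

K = 9

after  0: x0=0xad x1=0x19 x2=0x6c x3=0xa9 x4=0x5f  N=0 Z=0
after  1: x0=0xad x1=0x19 x2=0x6c x3=0xa9 x4=0x0d  N=0 Z=0
after  2: x0=0xad x1=0x19 x2=0x6c x3=0xa9 x4=0x09  N=0 Z=0
after  3: x0=0xad x1=0x19 x2=0x6c x3=0xa9 x4=0x60  N=0 Z=0
after  4: x0=0x09 x1=0x19 x2=0x6c x3=0xa9 x4=0x60  N=0 Z=0
after  5: x0=0x57 x1=0x19 x2=0x6c x3=0xa9 x4=0x60  N=0 Z=0
after  6: x0=0x57 x1=0x19 x2=0x6c x3=0xa9 x4=0xed  N=1 Z=0
after  7: x0=0x57 x1=0x52 x2=0x6c x3=0xa9 x4=0xed  N=0 Z=0
after  8: x0=0x57 x1=0x52 x2=0x6c x3=0xa9 x4=0x05  N=0 Z=0
after  9: x0=0x57 x1=0xac x2=0x6c x3=0xa9 x4=0x05  N=1 Z=0
-- IRQ taken; context saved, return-PC = 10 --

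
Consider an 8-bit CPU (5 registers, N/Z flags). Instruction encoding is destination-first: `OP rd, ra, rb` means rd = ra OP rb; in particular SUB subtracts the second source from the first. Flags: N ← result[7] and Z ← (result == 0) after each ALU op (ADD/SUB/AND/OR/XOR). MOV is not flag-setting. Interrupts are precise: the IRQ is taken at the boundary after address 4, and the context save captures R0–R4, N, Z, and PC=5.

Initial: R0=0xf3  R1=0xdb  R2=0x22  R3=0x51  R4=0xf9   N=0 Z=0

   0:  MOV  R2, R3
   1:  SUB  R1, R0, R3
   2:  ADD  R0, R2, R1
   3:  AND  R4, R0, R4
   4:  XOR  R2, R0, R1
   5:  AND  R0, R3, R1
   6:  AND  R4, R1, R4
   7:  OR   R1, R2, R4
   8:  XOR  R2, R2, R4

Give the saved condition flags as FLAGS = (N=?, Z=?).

after  0: R0=0xf3 R1=0xdb R2=0x51 R3=0x51 R4=0xf9  N=0 Z=0
after  1: R0=0xf3 R1=0xa2 R2=0x51 R3=0x51 R4=0xf9  N=1 Z=0
after  2: R0=0xf3 R1=0xa2 R2=0x51 R3=0x51 R4=0xf9  N=1 Z=0
after  3: R0=0xf3 R1=0xa2 R2=0x51 R3=0x51 R4=0xf1  N=1 Z=0
after  4: R0=0xf3 R1=0xa2 R2=0x51 R3=0x51 R4=0xf1  N=0 Z=0
-- IRQ taken; context saved, return-PC = 5 --

FLAGS = (N=0, Z=0)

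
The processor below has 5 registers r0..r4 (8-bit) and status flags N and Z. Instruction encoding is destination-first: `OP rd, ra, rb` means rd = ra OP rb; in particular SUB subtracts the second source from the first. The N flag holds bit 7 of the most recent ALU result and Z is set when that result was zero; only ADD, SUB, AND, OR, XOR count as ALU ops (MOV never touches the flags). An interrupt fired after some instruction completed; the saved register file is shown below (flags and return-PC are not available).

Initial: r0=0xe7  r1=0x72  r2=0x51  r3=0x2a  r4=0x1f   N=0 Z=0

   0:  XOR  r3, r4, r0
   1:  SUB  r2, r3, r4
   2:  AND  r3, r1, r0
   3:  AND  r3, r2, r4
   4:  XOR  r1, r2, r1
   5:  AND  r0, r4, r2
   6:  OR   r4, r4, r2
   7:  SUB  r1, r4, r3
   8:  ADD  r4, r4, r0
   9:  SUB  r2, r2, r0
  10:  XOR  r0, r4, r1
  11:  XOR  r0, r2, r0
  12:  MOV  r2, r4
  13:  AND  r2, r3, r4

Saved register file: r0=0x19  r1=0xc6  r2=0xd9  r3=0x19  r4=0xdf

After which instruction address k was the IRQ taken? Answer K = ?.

K = 7

after  0: r0=0xe7 r1=0x72 r2=0x51 r3=0xf8 r4=0x1f  N=1 Z=0
after  1: r0=0xe7 r1=0x72 r2=0xd9 r3=0xf8 r4=0x1f  N=1 Z=0
after  2: r0=0xe7 r1=0x72 r2=0xd9 r3=0x62 r4=0x1f  N=0 Z=0
after  3: r0=0xe7 r1=0x72 r2=0xd9 r3=0x19 r4=0x1f  N=0 Z=0
after  4: r0=0xe7 r1=0xab r2=0xd9 r3=0x19 r4=0x1f  N=1 Z=0
after  5: r0=0x19 r1=0xab r2=0xd9 r3=0x19 r4=0x1f  N=0 Z=0
after  6: r0=0x19 r1=0xab r2=0xd9 r3=0x19 r4=0xdf  N=1 Z=0
after  7: r0=0x19 r1=0xc6 r2=0xd9 r3=0x19 r4=0xdf  N=1 Z=0
-- IRQ taken; context saved, return-PC = 8 --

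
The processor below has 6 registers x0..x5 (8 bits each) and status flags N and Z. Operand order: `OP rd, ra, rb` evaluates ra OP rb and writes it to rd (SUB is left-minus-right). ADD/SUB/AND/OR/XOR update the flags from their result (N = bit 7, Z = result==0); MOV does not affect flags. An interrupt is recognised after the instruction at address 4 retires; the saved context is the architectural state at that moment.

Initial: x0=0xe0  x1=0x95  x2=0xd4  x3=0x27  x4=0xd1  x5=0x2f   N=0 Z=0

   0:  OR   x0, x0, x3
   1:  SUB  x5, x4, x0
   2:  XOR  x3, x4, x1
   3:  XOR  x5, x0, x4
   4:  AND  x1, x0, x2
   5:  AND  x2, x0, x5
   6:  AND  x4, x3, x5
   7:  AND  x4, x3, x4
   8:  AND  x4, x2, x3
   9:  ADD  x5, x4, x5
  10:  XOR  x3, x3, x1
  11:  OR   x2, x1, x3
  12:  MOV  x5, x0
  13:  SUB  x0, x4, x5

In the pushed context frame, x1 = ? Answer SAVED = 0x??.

SAVED = 0xc4

after  0: x0=0xe7 x1=0x95 x2=0xd4 x3=0x27 x4=0xd1 x5=0x2f  N=1 Z=0
after  1: x0=0xe7 x1=0x95 x2=0xd4 x3=0x27 x4=0xd1 x5=0xea  N=1 Z=0
after  2: x0=0xe7 x1=0x95 x2=0xd4 x3=0x44 x4=0xd1 x5=0xea  N=0 Z=0
after  3: x0=0xe7 x1=0x95 x2=0xd4 x3=0x44 x4=0xd1 x5=0x36  N=0 Z=0
after  4: x0=0xe7 x1=0xc4 x2=0xd4 x3=0x44 x4=0xd1 x5=0x36  N=1 Z=0
-- IRQ taken; context saved, return-PC = 5 --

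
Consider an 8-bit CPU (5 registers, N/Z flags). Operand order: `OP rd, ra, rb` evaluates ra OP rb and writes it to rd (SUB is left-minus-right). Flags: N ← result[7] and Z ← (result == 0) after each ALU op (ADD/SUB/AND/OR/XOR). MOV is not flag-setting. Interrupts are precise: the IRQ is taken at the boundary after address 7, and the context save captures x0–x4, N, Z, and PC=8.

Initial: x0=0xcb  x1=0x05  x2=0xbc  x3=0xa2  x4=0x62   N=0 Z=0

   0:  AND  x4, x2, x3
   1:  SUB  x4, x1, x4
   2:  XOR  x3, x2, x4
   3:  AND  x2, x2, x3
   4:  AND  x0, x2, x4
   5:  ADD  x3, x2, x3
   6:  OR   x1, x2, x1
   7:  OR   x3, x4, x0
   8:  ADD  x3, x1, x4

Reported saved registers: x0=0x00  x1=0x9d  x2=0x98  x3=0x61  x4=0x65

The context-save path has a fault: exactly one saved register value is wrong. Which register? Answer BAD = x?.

after  0: x0=0xcb x1=0x05 x2=0xbc x3=0xa2 x4=0xa0  N=1 Z=0
after  1: x0=0xcb x1=0x05 x2=0xbc x3=0xa2 x4=0x65  N=0 Z=0
after  2: x0=0xcb x1=0x05 x2=0xbc x3=0xd9 x4=0x65  N=1 Z=0
after  3: x0=0xcb x1=0x05 x2=0x98 x3=0xd9 x4=0x65  N=1 Z=0
after  4: x0=0x00 x1=0x05 x2=0x98 x3=0xd9 x4=0x65  N=0 Z=1
after  5: x0=0x00 x1=0x05 x2=0x98 x3=0x71 x4=0x65  N=0 Z=0
after  6: x0=0x00 x1=0x9d x2=0x98 x3=0x71 x4=0x65  N=1 Z=0
after  7: x0=0x00 x1=0x9d x2=0x98 x3=0x65 x4=0x65  N=0 Z=0
-- IRQ taken; context saved, return-PC = 8 --
mismatch: x3: reported 0x61 vs actual 0x65

BAD = x3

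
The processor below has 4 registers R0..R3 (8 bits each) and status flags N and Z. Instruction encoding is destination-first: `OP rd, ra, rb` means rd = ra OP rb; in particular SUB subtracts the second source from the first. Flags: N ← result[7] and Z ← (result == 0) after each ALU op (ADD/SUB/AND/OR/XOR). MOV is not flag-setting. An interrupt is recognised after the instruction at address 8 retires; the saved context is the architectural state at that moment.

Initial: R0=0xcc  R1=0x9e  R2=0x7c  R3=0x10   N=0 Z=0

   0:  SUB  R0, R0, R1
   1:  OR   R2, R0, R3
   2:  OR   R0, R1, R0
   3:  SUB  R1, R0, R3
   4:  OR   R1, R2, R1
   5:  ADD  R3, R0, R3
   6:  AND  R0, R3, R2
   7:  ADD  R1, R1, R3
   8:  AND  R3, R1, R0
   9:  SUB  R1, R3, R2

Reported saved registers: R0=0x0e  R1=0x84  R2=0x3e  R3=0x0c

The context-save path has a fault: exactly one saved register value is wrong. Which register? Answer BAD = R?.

after  0: R0=0x2e R1=0x9e R2=0x7c R3=0x10  N=0 Z=0
after  1: R0=0x2e R1=0x9e R2=0x3e R3=0x10  N=0 Z=0
after  2: R0=0xbe R1=0x9e R2=0x3e R3=0x10  N=1 Z=0
after  3: R0=0xbe R1=0xae R2=0x3e R3=0x10  N=1 Z=0
after  4: R0=0xbe R1=0xbe R2=0x3e R3=0x10  N=1 Z=0
after  5: R0=0xbe R1=0xbe R2=0x3e R3=0xce  N=1 Z=0
after  6: R0=0x0e R1=0xbe R2=0x3e R3=0xce  N=0 Z=0
after  7: R0=0x0e R1=0x8c R2=0x3e R3=0xce  N=1 Z=0
after  8: R0=0x0e R1=0x8c R2=0x3e R3=0x0c  N=0 Z=0
-- IRQ taken; context saved, return-PC = 9 --
mismatch: R1: reported 0x84 vs actual 0x8c

BAD = R1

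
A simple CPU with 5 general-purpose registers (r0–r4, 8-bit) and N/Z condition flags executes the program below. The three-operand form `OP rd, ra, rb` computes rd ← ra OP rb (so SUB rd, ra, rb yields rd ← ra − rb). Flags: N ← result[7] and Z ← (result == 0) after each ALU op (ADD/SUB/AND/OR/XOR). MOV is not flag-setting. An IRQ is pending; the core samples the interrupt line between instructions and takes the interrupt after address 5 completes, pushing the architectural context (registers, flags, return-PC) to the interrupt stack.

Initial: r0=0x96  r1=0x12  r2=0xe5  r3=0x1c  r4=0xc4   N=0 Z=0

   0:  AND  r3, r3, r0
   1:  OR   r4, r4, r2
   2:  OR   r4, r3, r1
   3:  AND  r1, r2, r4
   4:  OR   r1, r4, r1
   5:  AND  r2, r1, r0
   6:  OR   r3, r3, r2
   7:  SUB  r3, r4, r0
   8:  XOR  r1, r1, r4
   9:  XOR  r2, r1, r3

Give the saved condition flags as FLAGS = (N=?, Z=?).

FLAGS = (N=0, Z=0)

after  0: r0=0x96 r1=0x12 r2=0xe5 r3=0x14 r4=0xc4  N=0 Z=0
after  1: r0=0x96 r1=0x12 r2=0xe5 r3=0x14 r4=0xe5  N=1 Z=0
after  2: r0=0x96 r1=0x12 r2=0xe5 r3=0x14 r4=0x16  N=0 Z=0
after  3: r0=0x96 r1=0x04 r2=0xe5 r3=0x14 r4=0x16  N=0 Z=0
after  4: r0=0x96 r1=0x16 r2=0xe5 r3=0x14 r4=0x16  N=0 Z=0
after  5: r0=0x96 r1=0x16 r2=0x16 r3=0x14 r4=0x16  N=0 Z=0
-- IRQ taken; context saved, return-PC = 6 --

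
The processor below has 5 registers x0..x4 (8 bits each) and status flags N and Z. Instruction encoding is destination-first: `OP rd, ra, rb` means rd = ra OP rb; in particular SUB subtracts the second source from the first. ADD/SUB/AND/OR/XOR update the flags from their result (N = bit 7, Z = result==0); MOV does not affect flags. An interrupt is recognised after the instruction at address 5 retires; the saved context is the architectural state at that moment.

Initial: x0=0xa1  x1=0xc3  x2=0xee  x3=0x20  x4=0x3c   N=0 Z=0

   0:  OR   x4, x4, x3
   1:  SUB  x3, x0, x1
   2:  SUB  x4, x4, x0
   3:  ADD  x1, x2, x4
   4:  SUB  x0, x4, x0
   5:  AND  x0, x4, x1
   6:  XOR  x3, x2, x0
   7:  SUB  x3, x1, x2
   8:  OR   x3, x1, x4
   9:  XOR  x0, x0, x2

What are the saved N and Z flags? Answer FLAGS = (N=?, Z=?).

FLAGS = (N=1, Z=0)

after  0: x0=0xa1 x1=0xc3 x2=0xee x3=0x20 x4=0x3c  N=0 Z=0
after  1: x0=0xa1 x1=0xc3 x2=0xee x3=0xde x4=0x3c  N=1 Z=0
after  2: x0=0xa1 x1=0xc3 x2=0xee x3=0xde x4=0x9b  N=1 Z=0
after  3: x0=0xa1 x1=0x89 x2=0xee x3=0xde x4=0x9b  N=1 Z=0
after  4: x0=0xfa x1=0x89 x2=0xee x3=0xde x4=0x9b  N=1 Z=0
after  5: x0=0x89 x1=0x89 x2=0xee x3=0xde x4=0x9b  N=1 Z=0
-- IRQ taken; context saved, return-PC = 6 --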